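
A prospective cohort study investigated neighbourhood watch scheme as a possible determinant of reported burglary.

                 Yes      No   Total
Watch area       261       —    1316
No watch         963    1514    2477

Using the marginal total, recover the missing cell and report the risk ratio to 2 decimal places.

0.51

The missing cell is in the exposed row: 1316 − 261 = 1055.
So a = 261, b = 1055, c = 963, d = 1514.
RR = [a/(a+b)] / [c/(c+d)] = (261/1316) / (963/2477) = 0.19833/0.38878 = 0.51013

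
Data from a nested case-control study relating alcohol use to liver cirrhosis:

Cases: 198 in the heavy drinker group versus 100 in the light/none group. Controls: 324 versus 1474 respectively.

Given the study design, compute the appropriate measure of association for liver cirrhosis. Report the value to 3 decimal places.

From the description: a = 198, b = 324, c = 100, d = 1474.
This is a nested case-control study: participants were sampled on outcome status, so risks in the source population cannot be estimated directly — relative risk is not valid here. The odds ratio is the appropriate measure.
OR = (a·d)/(b·c) = (198 × 1474) / (324 × 100) = 291852 / 32400 = 9.00778

9.008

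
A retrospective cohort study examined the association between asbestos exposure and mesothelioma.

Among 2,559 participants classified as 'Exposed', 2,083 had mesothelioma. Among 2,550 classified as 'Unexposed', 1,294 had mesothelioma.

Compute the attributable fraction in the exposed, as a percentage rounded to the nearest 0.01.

37.66

From the description: a = 2083, b = 476, c = 1294, d = 1256.
Risk in exposed = 2083/2559 = 0.81399; risk in unexposed = 1294/2550 = 0.50745.
RR = 0.81399/0.50745 = 1.60408
AR% = (RR − 1)/RR × 100 = (1.60408 − 1)/1.60408 × 100 = 37.6588%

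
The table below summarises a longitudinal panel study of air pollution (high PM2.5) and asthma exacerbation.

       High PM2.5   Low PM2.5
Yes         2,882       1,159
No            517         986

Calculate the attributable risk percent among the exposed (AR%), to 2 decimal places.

36.27

Reading the table with exposure as columns: a = 2882 (High PM2.5, case), b = 517 (High PM2.5, non-case), c = 1159 (Low PM2.5, case), d = 986.
Risk in exposed = 2882/3399 = 0.84790; risk in unexposed = 1159/2145 = 0.54033.
RR = 0.84790/0.54033 = 1.56923
AR% = (RR − 1)/RR × 100 = (1.56923 − 1)/1.56923 × 100 = 36.2745%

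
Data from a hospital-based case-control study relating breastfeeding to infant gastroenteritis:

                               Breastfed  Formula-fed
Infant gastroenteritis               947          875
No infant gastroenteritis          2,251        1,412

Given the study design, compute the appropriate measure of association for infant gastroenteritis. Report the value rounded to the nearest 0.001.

0.679

Reading the table with exposure as columns: a = 947 (Breastfed, case), b = 2251 (Breastfed, non-case), c = 875 (Formula-fed, case), d = 1412.
This is a hospital-based case-control study: participants were sampled on outcome status, so risks in the source population cannot be estimated directly — relative risk is not valid here. The odds ratio is the appropriate measure.
OR = (a·d)/(b·c) = (947 × 1412) / (2251 × 875) = 1337164 / 1969625 = 0.67889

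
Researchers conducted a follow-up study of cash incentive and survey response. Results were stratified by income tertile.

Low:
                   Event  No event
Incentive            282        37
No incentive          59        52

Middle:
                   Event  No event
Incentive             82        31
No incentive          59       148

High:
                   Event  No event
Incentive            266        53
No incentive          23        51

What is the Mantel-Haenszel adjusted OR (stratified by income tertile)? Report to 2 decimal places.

7.67

OR_MH = Σ(aᵢdᵢ/nᵢ) / Σ(bᵢcᵢ/nᵢ), where nᵢ is the stratum total.
Stratum 1 (Low): n = 430; a·d/n = 282·52/430 = 34.1023; b·c/n = 37·59/430 = 5.0767
Stratum 2 (Middle): n = 320; a·d/n = 82·148/320 = 37.9250; b·c/n = 31·59/320 = 5.7156
Stratum 3 (High): n = 393; a·d/n = 266·51/393 = 34.5191; b·c/n = 53·23/393 = 3.1018
OR_MH = (34.1023 + 37.9250 + 34.5191) / (5.0767 + 5.7156 + 3.1018) = 106.5464 / 13.8942 = 7.66844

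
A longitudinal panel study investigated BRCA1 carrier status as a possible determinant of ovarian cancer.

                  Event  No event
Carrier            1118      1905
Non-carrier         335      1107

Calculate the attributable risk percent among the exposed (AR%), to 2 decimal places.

Cells: a = 1118, b = 1905, c = 335, d = 1107.
Risk in exposed = 1118/3023 = 0.36983; risk in unexposed = 335/1442 = 0.23232.
RR = 0.36983/0.23232 = 1.59193
AR% = (RR − 1)/RR × 100 = (1.59193 − 1)/1.59193 × 100 = 37.1832%

37.18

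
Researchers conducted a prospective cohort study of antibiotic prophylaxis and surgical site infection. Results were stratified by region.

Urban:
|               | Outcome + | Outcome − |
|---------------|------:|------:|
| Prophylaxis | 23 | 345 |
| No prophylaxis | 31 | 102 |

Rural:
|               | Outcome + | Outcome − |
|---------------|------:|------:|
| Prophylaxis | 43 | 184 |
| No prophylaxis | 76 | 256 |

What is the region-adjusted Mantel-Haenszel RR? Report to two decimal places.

RR_MH = Σ(aᵢ·n₀ᵢ/nᵢ) / Σ(cᵢ·n₁ᵢ/nᵢ), with n₁ᵢ = aᵢ+bᵢ (exposed), n₀ᵢ = cᵢ+dᵢ (unexposed), nᵢ = n₁ᵢ+n₀ᵢ.
Stratum 1 (Urban): n₁ = 368, n₀ = 133, n = 501; a·n₀/n = 23·133/501 = 6.1058; c·n₁/n = 31·368/501 = 22.7705
Stratum 2 (Rural): n₁ = 227, n₀ = 332, n = 559; a·n₀/n = 43·332/559 = 25.5385; c·n₁/n = 76·227/559 = 30.8623
RR_MH = (6.1058 + 25.5385) / (22.7705 + 30.8623) = 31.6442 / 53.6327 = 0.59002

0.59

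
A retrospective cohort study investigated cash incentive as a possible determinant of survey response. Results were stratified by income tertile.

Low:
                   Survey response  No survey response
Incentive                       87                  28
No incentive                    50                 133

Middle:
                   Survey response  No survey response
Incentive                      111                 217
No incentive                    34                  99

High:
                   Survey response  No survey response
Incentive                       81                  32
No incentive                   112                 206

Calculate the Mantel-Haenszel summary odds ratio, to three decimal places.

3.494

OR_MH = Σ(aᵢdᵢ/nᵢ) / Σ(bᵢcᵢ/nᵢ), where nᵢ is the stratum total.
Stratum 1 (Low): n = 298; a·d/n = 87·133/298 = 38.8289; b·c/n = 28·50/298 = 4.6980
Stratum 2 (Middle): n = 461; a·d/n = 111·99/461 = 23.8373; b·c/n = 217·34/461 = 16.0043
Stratum 3 (High): n = 431; a·d/n = 81·206/431 = 38.7146; b·c/n = 32·112/431 = 8.3155
OR_MH = (38.8289 + 23.8373 + 38.7146) / (4.6980 + 16.0043 + 8.3155) = 101.3808 / 29.0179 = 3.49374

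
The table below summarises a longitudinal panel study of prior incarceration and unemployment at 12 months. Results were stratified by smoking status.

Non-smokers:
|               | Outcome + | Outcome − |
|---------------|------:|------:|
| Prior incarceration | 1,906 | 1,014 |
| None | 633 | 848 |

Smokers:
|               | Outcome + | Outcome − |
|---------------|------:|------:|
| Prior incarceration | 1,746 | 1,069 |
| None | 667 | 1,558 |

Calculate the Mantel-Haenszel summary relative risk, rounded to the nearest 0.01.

1.78

RR_MH = Σ(aᵢ·n₀ᵢ/nᵢ) / Σ(cᵢ·n₁ᵢ/nᵢ), with n₁ᵢ = aᵢ+bᵢ (exposed), n₀ᵢ = cᵢ+dᵢ (unexposed), nᵢ = n₁ᵢ+n₀ᵢ.
Stratum 1 (Non-smokers): n₁ = 2920, n₀ = 1481, n = 4401; a·n₀/n = 1906·1481/4401 = 641.3965; c·n₁/n = 633·2920/4401 = 419.9864
Stratum 2 (Smokers): n₁ = 2815, n₀ = 2225, n = 5040; a·n₀/n = 1746·2225/5040 = 770.8036; c·n₁/n = 667·2815/5040 = 372.5407
RR_MH = (641.3965 + 770.8036) / (419.9864 + 372.5407) = 1412.2001 / 792.5270 = 1.78190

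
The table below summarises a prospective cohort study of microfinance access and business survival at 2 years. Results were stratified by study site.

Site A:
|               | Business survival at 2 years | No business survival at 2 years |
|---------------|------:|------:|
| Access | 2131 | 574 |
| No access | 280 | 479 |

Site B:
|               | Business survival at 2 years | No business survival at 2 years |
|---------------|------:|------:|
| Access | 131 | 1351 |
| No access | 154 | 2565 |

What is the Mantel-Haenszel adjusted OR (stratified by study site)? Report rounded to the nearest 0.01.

3.91

OR_MH = Σ(aᵢdᵢ/nᵢ) / Σ(bᵢcᵢ/nᵢ), where nᵢ is the stratum total.
Stratum 1 (Site A): n = 3464; a·d/n = 2131·479/3464 = 294.6735; b·c/n = 574·280/3464 = 46.3972
Stratum 2 (Site B): n = 4201; a·d/n = 131·2565/4201 = 79.9845; b·c/n = 1351·154/4201 = 49.5249
OR_MH = (294.6735 + 79.9845) / (46.3972 + 49.5249) = 374.6580 / 95.9221 = 3.90586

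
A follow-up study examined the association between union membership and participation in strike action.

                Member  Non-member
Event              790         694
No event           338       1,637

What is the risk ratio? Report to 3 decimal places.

2.352

Reading the table with exposure as columns: a = 790 (Member, case), b = 338 (Member, non-case), c = 694 (Non-member, case), d = 1637.
Risk in exposed = 790/1128 = 0.70035; risk in unexposed = 694/2331 = 0.29773.
RR = 0.70035 / 0.29773 = 2.35234
The risk among the exposed is 2.35 times that among the unexposed.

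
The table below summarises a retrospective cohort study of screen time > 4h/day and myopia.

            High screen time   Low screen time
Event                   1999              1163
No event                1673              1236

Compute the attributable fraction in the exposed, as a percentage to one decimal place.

Reading the table with exposure as columns: a = 1999 (High screen time, case), b = 1673 (High screen time, non-case), c = 1163 (Low screen time, case), d = 1236.
Risk in exposed = 1999/3672 = 0.54439; risk in unexposed = 1163/2399 = 0.48479.
RR = 0.54439/0.48479 = 1.12295
AR% = (RR − 1)/RR × 100 = (1.12295 − 1)/1.12295 × 100 = 10.9489%

10.9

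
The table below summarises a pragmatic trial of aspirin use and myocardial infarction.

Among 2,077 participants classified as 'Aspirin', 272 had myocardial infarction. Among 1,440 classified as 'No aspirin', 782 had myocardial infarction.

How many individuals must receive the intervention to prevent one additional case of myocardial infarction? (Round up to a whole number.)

Risk in treated group = 272/2077 = 0.13096; risk in control = 782/1440 = 0.54306.
Absolute risk reduction = 0.54306 − 0.13096 = 0.41210
NNT = 1 / ARR = 1 / 0.41210 = 2.427 → round up → 3

3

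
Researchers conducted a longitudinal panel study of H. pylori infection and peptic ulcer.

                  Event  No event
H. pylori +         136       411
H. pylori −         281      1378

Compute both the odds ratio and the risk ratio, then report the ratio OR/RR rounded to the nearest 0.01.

1.11

Cells: a = 136, b = 411, c = 281, d = 1378.
OR = (136·1378)/(411·281) = 187408/115491 = 1.62271
Risk in exposed = 136/547 = 0.24863; risk in unexposed = 281/1659 = 0.16938; RR = 1.46788
OR/RR = 1.62271 / 1.46788 = 1.10547
The outcome is not rare, so the OR lies further from 1 than the RR.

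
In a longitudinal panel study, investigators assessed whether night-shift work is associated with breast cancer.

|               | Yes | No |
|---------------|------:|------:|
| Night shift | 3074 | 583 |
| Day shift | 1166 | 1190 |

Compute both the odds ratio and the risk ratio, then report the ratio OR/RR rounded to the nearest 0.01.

3.17

Cells: a = 3074, b = 583, c = 1166, d = 1190.
OR = (3074·1190)/(583·1166) = 3658060/679778 = 5.38126
Risk in exposed = 3074/3657 = 0.84058; risk in unexposed = 1166/2356 = 0.49491; RR = 1.69846
OR/RR = 5.38126 / 1.69846 = 3.16831
The outcome is not rare, so the OR lies further from 1 than the RR.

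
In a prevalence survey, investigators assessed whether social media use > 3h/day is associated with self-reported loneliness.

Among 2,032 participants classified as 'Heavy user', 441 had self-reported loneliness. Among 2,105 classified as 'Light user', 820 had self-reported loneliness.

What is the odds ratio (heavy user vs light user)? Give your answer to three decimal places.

0.434

From the description: a = 441, b = 1591, c = 820, d = 1285.
OR = (a·d)/(b·c) = (441 × 1285) / (1591 × 820) = 566685 / 1304620 = 0.43437
Exposure is associated with lower odds of self-reported loneliness (OR = 0.43 < 1).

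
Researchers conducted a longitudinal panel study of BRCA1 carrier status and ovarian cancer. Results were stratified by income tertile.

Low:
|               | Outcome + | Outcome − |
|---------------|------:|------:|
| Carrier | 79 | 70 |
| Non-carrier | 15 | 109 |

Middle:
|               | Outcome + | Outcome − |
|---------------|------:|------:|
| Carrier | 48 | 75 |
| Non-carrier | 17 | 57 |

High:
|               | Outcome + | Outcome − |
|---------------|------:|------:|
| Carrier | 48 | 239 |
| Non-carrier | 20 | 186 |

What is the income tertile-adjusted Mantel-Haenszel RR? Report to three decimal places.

2.430

RR_MH = Σ(aᵢ·n₀ᵢ/nᵢ) / Σ(cᵢ·n₁ᵢ/nᵢ), with n₁ᵢ = aᵢ+bᵢ (exposed), n₀ᵢ = cᵢ+dᵢ (unexposed), nᵢ = n₁ᵢ+n₀ᵢ.
Stratum 1 (Low): n₁ = 149, n₀ = 124, n = 273; a·n₀/n = 79·124/273 = 35.8828; c·n₁/n = 15·149/273 = 8.1868
Stratum 2 (Middle): n₁ = 123, n₀ = 74, n = 197; a·n₀/n = 48·74/197 = 18.0305; c·n₁/n = 17·123/197 = 10.6142
Stratum 3 (High): n₁ = 287, n₀ = 206, n = 493; a·n₀/n = 48·206/493 = 20.0568; c·n₁/n = 20·287/493 = 11.6430
RR_MH = (35.8828 + 18.0305 + 20.0568) / (8.1868 + 10.6142 + 11.6430) = 73.9700 / 30.4440 = 2.42971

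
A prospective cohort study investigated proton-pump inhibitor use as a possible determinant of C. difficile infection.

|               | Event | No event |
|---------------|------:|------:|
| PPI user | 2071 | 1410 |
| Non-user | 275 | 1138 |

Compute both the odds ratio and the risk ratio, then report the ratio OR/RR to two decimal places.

Cells: a = 2071, b = 1410, c = 275, d = 1138.
OR = (2071·1138)/(1410·275) = 2356798/387750 = 6.07814
Risk in exposed = 2071/3481 = 0.59494; risk in unexposed = 275/1413 = 0.19462; RR = 3.05693
OR/RR = 6.07814 / 3.05693 = 1.98831
The outcome is not rare, so the OR lies further from 1 than the RR.

1.99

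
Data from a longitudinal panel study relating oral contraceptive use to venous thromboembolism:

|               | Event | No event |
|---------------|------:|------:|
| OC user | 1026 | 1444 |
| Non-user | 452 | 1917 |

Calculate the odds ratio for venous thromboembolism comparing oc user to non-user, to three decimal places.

3.013

Cells: a = 1026, b = 1444, c = 452, d = 1917.
OR = (a·d)/(b·c) = (1026 × 1917) / (1444 × 452) = 1966842 / 652688 = 3.01345
The odds of venous thromboembolism are about 3.01 times as high in the oc user group.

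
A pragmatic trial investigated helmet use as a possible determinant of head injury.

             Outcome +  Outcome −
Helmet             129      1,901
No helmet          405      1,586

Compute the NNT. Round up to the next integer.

Risk in treated group = 129/2030 = 0.06355; risk in control = 405/1991 = 0.20342.
Absolute risk reduction = 0.20342 − 0.06355 = 0.13987
NNT = 1 / ARR = 1 / 0.13987 = 7.150 → round up → 8

8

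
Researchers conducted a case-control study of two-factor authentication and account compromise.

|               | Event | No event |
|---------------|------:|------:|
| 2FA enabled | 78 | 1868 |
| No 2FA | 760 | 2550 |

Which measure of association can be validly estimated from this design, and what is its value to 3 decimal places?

0.140

Cells: a = 78, b = 1868, c = 760, d = 2550.
This is a case-control study: participants were sampled on outcome status, so risks in the source population cannot be estimated directly — relative risk is not valid here. The odds ratio is the appropriate measure.
OR = (a·d)/(b·c) = (78 × 2550) / (1868 × 760) = 198900 / 1419680 = 0.14010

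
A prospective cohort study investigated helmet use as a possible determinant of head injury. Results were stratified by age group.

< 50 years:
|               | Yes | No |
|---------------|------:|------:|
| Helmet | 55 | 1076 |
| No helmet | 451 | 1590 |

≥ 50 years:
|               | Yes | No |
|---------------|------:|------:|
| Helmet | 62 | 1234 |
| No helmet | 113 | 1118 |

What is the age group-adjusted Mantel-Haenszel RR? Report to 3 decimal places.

0.300

RR_MH = Σ(aᵢ·n₀ᵢ/nᵢ) / Σ(cᵢ·n₁ᵢ/nᵢ), with n₁ᵢ = aᵢ+bᵢ (exposed), n₀ᵢ = cᵢ+dᵢ (unexposed), nᵢ = n₁ᵢ+n₀ᵢ.
Stratum 1 (< 50 years): n₁ = 1131, n₀ = 2041, n = 3172; a·n₀/n = 55·2041/3172 = 35.3893; c·n₁/n = 451·1131/3172 = 160.8074
Stratum 2 (≥ 50 years): n₁ = 1296, n₀ = 1231, n = 2527; a·n₀/n = 62·1231/2527 = 30.2026; c·n₁/n = 113·1296/2527 = 57.9533
RR_MH = (35.3893 + 30.2026) / (160.8074 + 57.9533) = 65.5920 / 218.7607 = 0.29983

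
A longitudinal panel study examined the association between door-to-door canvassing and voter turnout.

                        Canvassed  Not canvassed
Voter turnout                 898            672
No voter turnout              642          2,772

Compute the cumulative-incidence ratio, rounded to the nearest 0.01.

2.99

Reading the table with exposure as columns: a = 898 (Canvassed, case), b = 642 (Canvassed, non-case), c = 672 (Not canvassed, case), d = 2772.
Risk in exposed = 898/1540 = 0.58312; risk in unexposed = 672/3444 = 0.19512.
RR = 0.58312 / 0.19512 = 2.98847
The risk among the exposed is 2.99 times that among the unexposed.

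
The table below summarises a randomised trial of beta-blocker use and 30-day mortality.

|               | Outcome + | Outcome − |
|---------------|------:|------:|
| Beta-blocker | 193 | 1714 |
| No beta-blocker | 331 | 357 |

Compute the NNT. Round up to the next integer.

Risk in treated group = 193/1907 = 0.10121; risk in control = 331/688 = 0.48110.
Absolute risk reduction = 0.48110 − 0.10121 = 0.37990
NNT = 1 / ARR = 1 / 0.37990 = 2.632 → round up → 3

3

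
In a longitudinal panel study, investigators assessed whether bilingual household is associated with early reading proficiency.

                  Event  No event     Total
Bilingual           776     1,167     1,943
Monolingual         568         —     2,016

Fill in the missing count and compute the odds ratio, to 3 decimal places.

1.695

The missing cell is in the unexposed row: 2016 − 568 = 1448.
So a = 776, b = 1167, c = 568, d = 1448.
OR = (a·d)/(b·c) = (776 × 1448) / (1167 × 568) = 1123648 / 662856 = 1.69516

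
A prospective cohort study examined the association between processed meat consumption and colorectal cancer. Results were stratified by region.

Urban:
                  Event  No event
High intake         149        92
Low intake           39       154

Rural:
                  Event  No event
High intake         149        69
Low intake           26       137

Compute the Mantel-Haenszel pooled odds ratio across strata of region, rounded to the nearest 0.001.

OR_MH = Σ(aᵢdᵢ/nᵢ) / Σ(bᵢcᵢ/nᵢ), where nᵢ is the stratum total.
Stratum 1 (Urban): n = 434; a·d/n = 149·154/434 = 52.8710; b·c/n = 92·39/434 = 8.2673
Stratum 2 (Rural): n = 381; a·d/n = 149·137/381 = 53.5774; b·c/n = 69·26/381 = 4.7087
OR_MH = (52.8710 + 53.5774) / (8.2673 + 4.7087) = 106.4484 / 12.9759 = 8.20352

8.204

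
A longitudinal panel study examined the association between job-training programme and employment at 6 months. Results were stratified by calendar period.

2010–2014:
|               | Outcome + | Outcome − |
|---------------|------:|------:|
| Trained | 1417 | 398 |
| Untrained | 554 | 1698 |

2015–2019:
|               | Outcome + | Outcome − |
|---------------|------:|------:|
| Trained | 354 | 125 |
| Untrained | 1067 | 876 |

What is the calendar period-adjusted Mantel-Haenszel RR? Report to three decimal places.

RR_MH = Σ(aᵢ·n₀ᵢ/nᵢ) / Σ(cᵢ·n₁ᵢ/nᵢ), with n₁ᵢ = aᵢ+bᵢ (exposed), n₀ᵢ = cᵢ+dᵢ (unexposed), nᵢ = n₁ᵢ+n₀ᵢ.
Stratum 1 (2010–2014): n₁ = 1815, n₀ = 2252, n = 4067; a·n₀/n = 1417·2252/4067 = 784.6285; c·n₁/n = 554·1815/4067 = 247.2363
Stratum 2 (2015–2019): n₁ = 479, n₀ = 1943, n = 2422; a·n₀/n = 354·1943/2422 = 283.9893; c·n₁/n = 1067·479/2422 = 211.0211
RR_MH = (784.6285 + 283.9893) / (247.2363 + 211.0211) = 1068.6177 / 458.2573 = 2.33192

2.332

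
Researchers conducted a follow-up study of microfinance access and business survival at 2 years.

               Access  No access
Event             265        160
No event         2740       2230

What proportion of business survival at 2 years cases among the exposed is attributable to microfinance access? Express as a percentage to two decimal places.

24.09

Reading the table with exposure as columns: a = 265 (Access, case), b = 2740 (Access, non-case), c = 160 (No access, case), d = 2230.
Risk in exposed = 265/3005 = 0.08819; risk in unexposed = 160/2390 = 0.06695.
RR = 0.08819/0.06695 = 1.31728
AR% = (RR − 1)/RR × 100 = (1.31728 − 1)/1.31728 × 100 = 24.0862%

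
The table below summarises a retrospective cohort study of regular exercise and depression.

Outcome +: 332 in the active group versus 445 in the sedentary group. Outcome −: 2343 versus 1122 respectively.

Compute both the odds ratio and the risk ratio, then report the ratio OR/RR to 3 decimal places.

From the description: a = 332, b = 2343, c = 445, d = 1122.
OR = (332·1122)/(2343·445) = 372504/1042635 = 0.35727
Risk in exposed = 332/2675 = 0.12411; risk in unexposed = 445/1567 = 0.28398; RR = 0.43704
OR/RR = 0.35727 / 0.43704 = 0.81748
The outcome is not rare, so the OR lies further from 1 than the RR.

0.817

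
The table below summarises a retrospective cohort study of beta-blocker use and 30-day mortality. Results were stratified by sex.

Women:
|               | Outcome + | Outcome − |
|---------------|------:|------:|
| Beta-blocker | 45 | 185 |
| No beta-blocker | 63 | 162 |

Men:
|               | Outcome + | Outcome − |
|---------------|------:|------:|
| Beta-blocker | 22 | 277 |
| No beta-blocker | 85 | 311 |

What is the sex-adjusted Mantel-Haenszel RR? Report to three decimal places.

RR_MH = Σ(aᵢ·n₀ᵢ/nᵢ) / Σ(cᵢ·n₁ᵢ/nᵢ), with n₁ᵢ = aᵢ+bᵢ (exposed), n₀ᵢ = cᵢ+dᵢ (unexposed), nᵢ = n₁ᵢ+n₀ᵢ.
Stratum 1 (Women): n₁ = 230, n₀ = 225, n = 455; a·n₀/n = 45·225/455 = 22.2527; c·n₁/n = 63·230/455 = 31.8462
Stratum 2 (Men): n₁ = 299, n₀ = 396, n = 695; a·n₀/n = 22·396/695 = 12.5353; c·n₁/n = 85·299/695 = 36.5683
RR_MH = (22.2527 + 12.5353) / (31.8462 + 36.5683) = 34.7880 / 68.4145 = 0.50849

0.508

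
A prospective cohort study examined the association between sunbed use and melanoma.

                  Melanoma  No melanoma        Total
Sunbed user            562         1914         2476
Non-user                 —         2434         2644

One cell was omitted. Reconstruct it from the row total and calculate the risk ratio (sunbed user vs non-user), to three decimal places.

2.858

The missing cell is in the unexposed row: 2644 − 2434 = 210.
So a = 562, b = 1914, c = 210, d = 2434.
RR = [a/(a+b)] / [c/(c+d)] = (562/2476) / (210/2644) = 0.22698/0.07943 = 2.85777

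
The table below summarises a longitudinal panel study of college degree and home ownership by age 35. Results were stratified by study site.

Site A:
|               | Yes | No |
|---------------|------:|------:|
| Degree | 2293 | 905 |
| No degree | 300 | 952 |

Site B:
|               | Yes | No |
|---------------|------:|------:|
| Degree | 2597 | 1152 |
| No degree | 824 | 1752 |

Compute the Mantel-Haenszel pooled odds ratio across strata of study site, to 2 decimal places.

5.73

OR_MH = Σ(aᵢdᵢ/nᵢ) / Σ(bᵢcᵢ/nᵢ), where nᵢ is the stratum total.
Stratum 1 (Site A): n = 4450; a·d/n = 2293·952/4450 = 490.5474; b·c/n = 905·300/4450 = 61.0112
Stratum 2 (Site B): n = 6325; a·d/n = 2597·1752/6325 = 719.3587; b·c/n = 1152·824/6325 = 150.0787
OR_MH = (490.5474 + 719.3587) / (61.0112 + 150.0787) = 1209.9062 / 211.0900 = 5.73171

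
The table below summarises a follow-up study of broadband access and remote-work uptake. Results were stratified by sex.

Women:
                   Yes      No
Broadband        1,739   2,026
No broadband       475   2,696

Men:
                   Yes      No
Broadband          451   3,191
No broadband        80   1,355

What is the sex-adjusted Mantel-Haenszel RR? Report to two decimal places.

RR_MH = Σ(aᵢ·n₀ᵢ/nᵢ) / Σ(cᵢ·n₁ᵢ/nᵢ), with n₁ᵢ = aᵢ+bᵢ (exposed), n₀ᵢ = cᵢ+dᵢ (unexposed), nᵢ = n₁ᵢ+n₀ᵢ.
Stratum 1 (Women): n₁ = 3765, n₀ = 3171, n = 6936; a·n₀/n = 1739·3171/6936 = 795.0359; c·n₁/n = 475·3765/6936 = 257.8395
Stratum 2 (Men): n₁ = 3642, n₀ = 1435, n = 5077; a·n₀/n = 451·1435/5077 = 127.4739; c·n₁/n = 80·3642/5077 = 57.3882
RR_MH = (795.0359 + 127.4739) / (257.8395 + 57.3882) = 922.5098 / 315.2278 = 2.92649

2.93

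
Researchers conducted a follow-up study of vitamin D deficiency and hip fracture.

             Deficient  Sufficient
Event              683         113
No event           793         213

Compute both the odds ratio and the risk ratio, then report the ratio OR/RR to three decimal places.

1.216

Reading the table with exposure as columns: a = 683 (Deficient, case), b = 793 (Deficient, non-case), c = 113 (Sufficient, case), d = 213.
OR = (683·213)/(793·113) = 145479/89609 = 1.62349
Risk in exposed = 683/1476 = 0.46274; risk in unexposed = 113/326 = 0.34663; RR = 1.33498
OR/RR = 1.62349 / 1.33498 = 1.21612
The outcome is not rare, so the OR lies further from 1 than the RR.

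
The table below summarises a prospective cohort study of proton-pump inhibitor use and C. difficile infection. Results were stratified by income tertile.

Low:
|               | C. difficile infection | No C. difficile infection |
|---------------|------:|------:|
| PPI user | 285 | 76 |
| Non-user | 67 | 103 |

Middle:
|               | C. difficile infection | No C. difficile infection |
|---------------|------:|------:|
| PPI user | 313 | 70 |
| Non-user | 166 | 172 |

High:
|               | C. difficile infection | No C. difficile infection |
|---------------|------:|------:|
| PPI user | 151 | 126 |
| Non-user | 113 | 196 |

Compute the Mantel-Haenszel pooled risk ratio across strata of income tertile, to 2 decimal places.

RR_MH = Σ(aᵢ·n₀ᵢ/nᵢ) / Σ(cᵢ·n₁ᵢ/nᵢ), with n₁ᵢ = aᵢ+bᵢ (exposed), n₀ᵢ = cᵢ+dᵢ (unexposed), nᵢ = n₁ᵢ+n₀ᵢ.
Stratum 1 (Low): n₁ = 361, n₀ = 170, n = 531; a·n₀/n = 285·170/531 = 91.2429; c·n₁/n = 67·361/531 = 45.5499
Stratum 2 (Middle): n₁ = 383, n₀ = 338, n = 721; a·n₀/n = 313·338/721 = 146.7323; c·n₁/n = 166·383/721 = 88.1803
Stratum 3 (High): n₁ = 277, n₀ = 309, n = 586; a·n₀/n = 151·309/586 = 79.6229; c·n₁/n = 113·277/586 = 53.4147
RR_MH = (91.2429 + 146.7323 + 79.6229) / (45.5499 + 88.1803 + 53.4147) = 317.5981 / 187.1449 = 1.69707

1.70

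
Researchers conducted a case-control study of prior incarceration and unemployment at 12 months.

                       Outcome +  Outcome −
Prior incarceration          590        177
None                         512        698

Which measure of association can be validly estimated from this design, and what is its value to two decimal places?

4.54

Cells: a = 590, b = 177, c = 512, d = 698.
This is a case-control study: participants were sampled on outcome status, so risks in the source population cannot be estimated directly — relative risk is not valid here. The odds ratio is the appropriate measure.
OR = (a·d)/(b·c) = (590 × 698) / (177 × 512) = 411820 / 90624 = 4.54427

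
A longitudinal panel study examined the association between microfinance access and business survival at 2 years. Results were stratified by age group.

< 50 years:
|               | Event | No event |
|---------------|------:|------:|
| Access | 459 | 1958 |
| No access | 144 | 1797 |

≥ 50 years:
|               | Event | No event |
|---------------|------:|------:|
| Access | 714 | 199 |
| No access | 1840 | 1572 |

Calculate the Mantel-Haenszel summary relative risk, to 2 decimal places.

RR_MH = Σ(aᵢ·n₀ᵢ/nᵢ) / Σ(cᵢ·n₁ᵢ/nᵢ), with n₁ᵢ = aᵢ+bᵢ (exposed), n₀ᵢ = cᵢ+dᵢ (unexposed), nᵢ = n₁ᵢ+n₀ᵢ.
Stratum 1 (< 50 years): n₁ = 2417, n₀ = 1941, n = 4358; a·n₀/n = 459·1941/4358 = 204.4330; c·n₁/n = 144·2417/4358 = 79.8642
Stratum 2 (≥ 50 years): n₁ = 913, n₀ = 3412, n = 4325; a·n₀/n = 714·3412/4325 = 563.2758; c·n₁/n = 1840·913/4325 = 388.4208
RR_MH = (204.4330 + 563.2758) / (79.8642 + 388.4208) = 767.7088 / 468.2850 = 1.63941

1.64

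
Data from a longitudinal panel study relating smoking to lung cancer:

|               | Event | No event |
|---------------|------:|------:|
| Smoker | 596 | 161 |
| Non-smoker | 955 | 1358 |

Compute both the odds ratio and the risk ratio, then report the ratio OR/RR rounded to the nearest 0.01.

Cells: a = 596, b = 161, c = 955, d = 1358.
OR = (596·1358)/(161·955) = 809368/153755 = 5.26401
Risk in exposed = 596/757 = 0.78732; risk in unexposed = 955/2313 = 0.41288; RR = 1.90688
OR/RR = 5.26401 / 1.90688 = 2.76054
The outcome is not rare, so the OR lies further from 1 than the RR.

2.76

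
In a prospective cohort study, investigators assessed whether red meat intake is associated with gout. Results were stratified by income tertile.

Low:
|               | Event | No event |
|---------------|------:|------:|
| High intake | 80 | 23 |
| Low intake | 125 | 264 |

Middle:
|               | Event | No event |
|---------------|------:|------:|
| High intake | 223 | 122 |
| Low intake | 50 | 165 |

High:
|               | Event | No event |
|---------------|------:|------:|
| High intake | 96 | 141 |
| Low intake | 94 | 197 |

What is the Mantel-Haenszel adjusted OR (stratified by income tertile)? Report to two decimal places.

OR_MH = Σ(aᵢdᵢ/nᵢ) / Σ(bᵢcᵢ/nᵢ), where nᵢ is the stratum total.
Stratum 1 (Low): n = 492; a·d/n = 80·264/492 = 42.9268; b·c/n = 23·125/492 = 5.8435
Stratum 2 (Middle): n = 560; a·d/n = 223·165/560 = 65.7054; b·c/n = 122·50/560 = 10.8929
Stratum 3 (High): n = 528; a·d/n = 96·197/528 = 35.8182; b·c/n = 141·94/528 = 25.1023
OR_MH = (42.9268 + 65.7054 + 35.8182) / (5.8435 + 10.8929 + 25.1023) = 144.4504 / 41.8386 = 3.45256

3.45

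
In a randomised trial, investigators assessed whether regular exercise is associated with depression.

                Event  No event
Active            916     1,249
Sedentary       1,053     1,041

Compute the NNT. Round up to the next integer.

Risk in treated group = 916/2165 = 0.42309; risk in control = 1053/2094 = 0.50287.
Absolute risk reduction = 0.50287 − 0.42309 = 0.07977
NNT = 1 / ARR = 1 / 0.07977 = 12.536 → round up → 13

13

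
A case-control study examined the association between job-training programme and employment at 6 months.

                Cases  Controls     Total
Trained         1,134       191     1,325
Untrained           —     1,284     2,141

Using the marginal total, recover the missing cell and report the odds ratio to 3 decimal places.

8.895

The missing cell is in the unexposed row: 2141 − 1284 = 857.
So a = 1134, b = 191, c = 857, d = 1284.
OR = (a·d)/(b·c) = (1134 × 1284) / (191 × 857) = 1456056 / 163687 = 8.89537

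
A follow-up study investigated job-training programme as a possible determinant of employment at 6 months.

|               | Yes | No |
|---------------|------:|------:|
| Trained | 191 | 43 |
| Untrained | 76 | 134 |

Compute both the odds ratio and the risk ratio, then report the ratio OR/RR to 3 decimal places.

Cells: a = 191, b = 43, c = 76, d = 134.
OR = (191·134)/(43·76) = 25594/3268 = 7.83170
Risk in exposed = 191/234 = 0.81624; risk in unexposed = 76/210 = 0.36190; RR = 2.25540
OR/RR = 7.83170 / 2.25540 = 3.47243
The outcome is not rare, so the OR lies further from 1 than the RR.

3.472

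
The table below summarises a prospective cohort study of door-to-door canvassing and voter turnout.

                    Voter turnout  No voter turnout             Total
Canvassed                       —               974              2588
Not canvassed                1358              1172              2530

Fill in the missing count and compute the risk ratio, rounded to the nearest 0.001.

The missing cell is in the exposed row: 2588 − 974 = 1614.
So a = 1614, b = 974, c = 1358, d = 1172.
RR = [a/(a+b)] / [c/(c+d)] = (1614/2588) / (1358/2530) = 0.62365/0.53676 = 1.16188

1.162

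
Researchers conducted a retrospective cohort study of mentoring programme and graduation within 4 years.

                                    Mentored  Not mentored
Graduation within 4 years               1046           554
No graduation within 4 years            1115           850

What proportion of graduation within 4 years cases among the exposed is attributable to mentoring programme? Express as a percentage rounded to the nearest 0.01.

Reading the table with exposure as columns: a = 1046 (Mentored, case), b = 1115 (Mentored, non-case), c = 554 (Not mentored, case), d = 850.
Risk in exposed = 1046/2161 = 0.48404; risk in unexposed = 554/1404 = 0.39459.
RR = 0.48404/0.39459 = 1.22669
AR% = (RR − 1)/RR × 100 = (1.22669 − 1)/1.22669 × 100 = 18.4797%

18.48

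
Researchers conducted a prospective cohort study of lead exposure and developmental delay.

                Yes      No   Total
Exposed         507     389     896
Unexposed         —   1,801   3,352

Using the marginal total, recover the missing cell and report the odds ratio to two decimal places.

The missing cell is in the unexposed row: 3352 − 1801 = 1551.
So a = 507, b = 389, c = 1551, d = 1801.
OR = (a·d)/(b·c) = (507 × 1801) / (389 × 1551) = 913107 / 603339 = 1.51342

1.51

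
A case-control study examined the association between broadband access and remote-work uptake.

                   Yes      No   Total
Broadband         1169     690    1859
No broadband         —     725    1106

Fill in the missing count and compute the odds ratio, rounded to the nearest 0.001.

3.224

The missing cell is in the unexposed row: 1106 − 725 = 381.
So a = 1169, b = 690, c = 381, d = 725.
OR = (a·d)/(b·c) = (1169 × 725) / (690 × 381) = 847525 / 262890 = 3.22388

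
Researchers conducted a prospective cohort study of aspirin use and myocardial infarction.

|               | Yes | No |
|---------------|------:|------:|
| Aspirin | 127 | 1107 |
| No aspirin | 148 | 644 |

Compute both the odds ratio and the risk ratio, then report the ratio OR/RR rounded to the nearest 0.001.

0.906

Cells: a = 127, b = 1107, c = 148, d = 644.
OR = (127·644)/(1107·148) = 81788/163836 = 0.49921
Risk in exposed = 127/1234 = 0.10292; risk in unexposed = 148/792 = 0.18687; RR = 0.55075
OR/RR = 0.49921 / 0.55075 = 0.90642
The outcome is not rare, so the OR lies further from 1 than the RR.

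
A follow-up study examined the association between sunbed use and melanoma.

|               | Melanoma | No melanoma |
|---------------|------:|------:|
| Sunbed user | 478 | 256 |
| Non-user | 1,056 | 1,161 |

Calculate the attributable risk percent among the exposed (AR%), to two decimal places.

Cells: a = 478, b = 256, c = 1056, d = 1161.
Risk in exposed = 478/734 = 0.65123; risk in unexposed = 1056/2217 = 0.47632.
RR = 0.65123/0.47632 = 1.36720
AR% = (RR − 1)/RR × 100 = (1.36720 − 1)/1.36720 × 100 = 26.8581%

26.86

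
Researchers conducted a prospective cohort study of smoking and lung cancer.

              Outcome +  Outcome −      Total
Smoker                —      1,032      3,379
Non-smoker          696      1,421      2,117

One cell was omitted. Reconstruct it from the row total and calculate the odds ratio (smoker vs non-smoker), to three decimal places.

4.643

The missing cell is in the exposed row: 3379 − 1032 = 2347.
So a = 2347, b = 1032, c = 696, d = 1421.
OR = (a·d)/(b·c) = (2347 × 1421) / (1032 × 696) = 3335087 / 718272 = 4.64321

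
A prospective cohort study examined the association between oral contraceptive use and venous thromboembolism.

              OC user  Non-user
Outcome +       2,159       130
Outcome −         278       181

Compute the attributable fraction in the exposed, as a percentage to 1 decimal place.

Reading the table with exposure as columns: a = 2159 (OC user, case), b = 278 (OC user, non-case), c = 130 (Non-user, case), d = 181.
Risk in exposed = 2159/2437 = 0.88593; risk in unexposed = 130/311 = 0.41801.
RR = 0.88593/0.41801 = 2.11941
AR% = (RR − 1)/RR × 100 = (2.11941 − 1)/2.11941 × 100 = 52.8170%

52.8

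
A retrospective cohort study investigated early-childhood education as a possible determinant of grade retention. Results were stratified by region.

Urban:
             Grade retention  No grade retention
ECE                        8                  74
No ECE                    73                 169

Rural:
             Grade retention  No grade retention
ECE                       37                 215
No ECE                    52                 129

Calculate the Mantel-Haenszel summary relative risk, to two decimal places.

RR_MH = Σ(aᵢ·n₀ᵢ/nᵢ) / Σ(cᵢ·n₁ᵢ/nᵢ), with n₁ᵢ = aᵢ+bᵢ (exposed), n₀ᵢ = cᵢ+dᵢ (unexposed), nᵢ = n₁ᵢ+n₀ᵢ.
Stratum 1 (Urban): n₁ = 82, n₀ = 242, n = 324; a·n₀/n = 8·242/324 = 5.9753; c·n₁/n = 73·82/324 = 18.4753
Stratum 2 (Rural): n₁ = 252, n₀ = 181, n = 433; a·n₀/n = 37·181/433 = 15.4665; c·n₁/n = 52·252/433 = 30.2633
RR_MH = (5.9753 + 15.4665) / (18.4753 + 30.2633) = 21.4418 / 48.7386 = 0.43994

0.44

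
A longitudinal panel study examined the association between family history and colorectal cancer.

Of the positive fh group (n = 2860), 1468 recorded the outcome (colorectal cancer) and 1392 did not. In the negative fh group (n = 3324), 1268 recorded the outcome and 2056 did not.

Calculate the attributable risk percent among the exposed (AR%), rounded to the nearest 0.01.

From the description: a = 1468, b = 1392, c = 1268, d = 2056.
Risk in exposed = 1468/2860 = 0.51329; risk in unexposed = 1268/3324 = 0.38147.
RR = 0.51329/0.38147 = 1.34556
AR% = (RR − 1)/RR × 100 = (1.34556 − 1)/1.34556 × 100 = 25.6813%

25.68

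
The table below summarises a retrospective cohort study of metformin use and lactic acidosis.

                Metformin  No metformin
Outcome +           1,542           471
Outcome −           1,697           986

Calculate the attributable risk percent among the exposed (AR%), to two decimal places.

32.10

Reading the table with exposure as columns: a = 1542 (Metformin, case), b = 1697 (Metformin, non-case), c = 471 (No metformin, case), d = 986.
Risk in exposed = 1542/3239 = 0.47607; risk in unexposed = 471/1457 = 0.32327.
RR = 0.47607/0.32327 = 1.47269
AR% = (RR − 1)/RR × 100 = (1.47269 − 1)/1.47269 × 100 = 32.0972%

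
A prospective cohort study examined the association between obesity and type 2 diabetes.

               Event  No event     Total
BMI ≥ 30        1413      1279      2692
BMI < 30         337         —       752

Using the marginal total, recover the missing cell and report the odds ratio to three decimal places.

The missing cell is in the unexposed row: 752 − 337 = 415.
So a = 1413, b = 1279, c = 337, d = 415.
OR = (a·d)/(b·c) = (1413 × 415) / (1279 × 337) = 586395 / 431023 = 1.36047

1.360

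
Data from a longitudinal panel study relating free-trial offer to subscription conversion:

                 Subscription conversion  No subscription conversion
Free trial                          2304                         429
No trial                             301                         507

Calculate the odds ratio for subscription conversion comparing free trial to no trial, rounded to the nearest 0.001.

Cells: a = 2304, b = 429, c = 301, d = 507.
OR = (a·d)/(b·c) = (2304 × 507) / (429 × 301) = 1168128 / 129129 = 9.04621
The odds of subscription conversion are about 9.05 times as high in the free trial group.

9.046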